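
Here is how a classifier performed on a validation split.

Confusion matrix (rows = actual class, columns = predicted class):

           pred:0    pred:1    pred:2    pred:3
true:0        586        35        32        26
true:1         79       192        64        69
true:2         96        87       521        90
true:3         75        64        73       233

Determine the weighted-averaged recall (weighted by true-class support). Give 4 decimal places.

Per-class recall (TP/(TP+FN)):
  0: TP=586, FN=35+32+26=93 → 586/679 = 0.86303
  1: TP=192, FN=79+64+69=212 → 192/404 = 0.47525
  2: TP=521, FN=96+87+90=273 → 521/794 = 0.65617
  3: TP=233, FN=75+64+73=212 → 233/445 = 0.52360
Weighted-recall = Σ (supportᵢ/N)·recallᵢ with N=2322: (679/2322)·0.86303 + (404/2322)·0.47525 + (794/2322)·0.65617 + (445/2322)·0.52360 = 0.6598

0.6598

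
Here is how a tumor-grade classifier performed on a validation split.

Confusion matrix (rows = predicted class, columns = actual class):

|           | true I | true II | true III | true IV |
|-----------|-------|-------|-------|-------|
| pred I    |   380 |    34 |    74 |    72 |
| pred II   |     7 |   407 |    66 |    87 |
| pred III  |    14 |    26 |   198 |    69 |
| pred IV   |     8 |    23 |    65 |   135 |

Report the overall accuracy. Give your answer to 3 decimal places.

Accuracy = trace / total = (380+407+198+135=1120) / 1665 = 1120/1665 = 0.673

0.673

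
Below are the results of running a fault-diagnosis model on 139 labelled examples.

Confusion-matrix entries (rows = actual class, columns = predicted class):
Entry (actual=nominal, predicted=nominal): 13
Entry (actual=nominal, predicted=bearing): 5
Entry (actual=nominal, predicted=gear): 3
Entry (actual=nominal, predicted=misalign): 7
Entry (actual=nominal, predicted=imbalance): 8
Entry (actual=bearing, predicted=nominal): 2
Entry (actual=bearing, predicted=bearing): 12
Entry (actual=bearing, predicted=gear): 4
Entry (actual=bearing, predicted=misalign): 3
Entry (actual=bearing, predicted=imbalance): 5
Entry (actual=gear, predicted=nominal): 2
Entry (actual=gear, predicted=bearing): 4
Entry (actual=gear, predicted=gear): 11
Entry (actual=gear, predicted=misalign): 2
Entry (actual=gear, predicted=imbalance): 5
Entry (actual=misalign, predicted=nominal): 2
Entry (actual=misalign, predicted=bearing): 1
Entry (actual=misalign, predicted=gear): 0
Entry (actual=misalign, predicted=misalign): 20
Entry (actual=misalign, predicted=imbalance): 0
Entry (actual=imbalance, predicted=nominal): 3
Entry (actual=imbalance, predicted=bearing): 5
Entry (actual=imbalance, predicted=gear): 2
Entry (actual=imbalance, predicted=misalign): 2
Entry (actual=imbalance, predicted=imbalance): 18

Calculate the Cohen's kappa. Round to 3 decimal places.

0.417

Observed agreement pₒ = trace/N = 74/139 = 0.5324
Expected agreement pₑ = Σ (rowᵢ·colᵢ)/N² = (36·22 + 26·27 + 24·20 + 23·34 + 30·36)/139² = 0.1985
κ = (pₒ − pₑ)/(1 − pₑ) = (0.5324 − 0.1985)/(1 − 0.1985) = 0.417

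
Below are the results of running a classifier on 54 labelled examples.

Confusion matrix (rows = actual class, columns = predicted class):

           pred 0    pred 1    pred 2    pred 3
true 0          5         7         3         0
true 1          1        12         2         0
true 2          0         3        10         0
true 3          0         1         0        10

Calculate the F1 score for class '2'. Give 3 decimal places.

One-vs-rest for '2': TP = diagonal; FP = other classes predicted '2'; FN = '2' predicted as other.
F1 score = 2·TP/(2·TP+FP+FN).
2: TP=10, FP=3+2+0=5, FN=0+3+0=3 → 20/28 = 0.7143

0.714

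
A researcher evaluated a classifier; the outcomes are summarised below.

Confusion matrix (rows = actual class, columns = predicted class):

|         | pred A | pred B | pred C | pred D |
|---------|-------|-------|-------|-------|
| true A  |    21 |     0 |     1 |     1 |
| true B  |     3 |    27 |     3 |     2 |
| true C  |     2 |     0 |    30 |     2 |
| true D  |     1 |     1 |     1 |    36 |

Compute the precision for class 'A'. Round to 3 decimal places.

0.778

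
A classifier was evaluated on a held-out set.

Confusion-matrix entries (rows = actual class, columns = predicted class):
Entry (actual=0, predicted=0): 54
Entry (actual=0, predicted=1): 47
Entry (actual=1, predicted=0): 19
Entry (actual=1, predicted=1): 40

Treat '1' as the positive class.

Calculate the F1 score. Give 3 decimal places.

0.548

Precision = TP/(TP+FP) = 40/87 = 0.4598
Recall = TP/(TP+FN) = 40/59 = 0.6780
F1 = 2·TP/(2·TP+FP+FN) = 80/146 = 0.548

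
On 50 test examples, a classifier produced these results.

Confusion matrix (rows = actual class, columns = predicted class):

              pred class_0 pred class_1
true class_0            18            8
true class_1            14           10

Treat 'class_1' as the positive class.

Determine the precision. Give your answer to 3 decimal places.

Precision = TP/(TP+FP) = 10/(10+8) = 10/18 = 0.556

0.556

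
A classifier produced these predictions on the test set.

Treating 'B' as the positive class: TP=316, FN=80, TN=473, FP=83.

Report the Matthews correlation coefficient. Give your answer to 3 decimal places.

0.648

MCC = (TP·TN − FP·FN) / √((TP+FP)(TP+FN)(TN+FP)(TN+FN))
Numerator = 316·473 − 83·80 = 142828
Denominator = √(399·396·556·553) = √48581173872 = 220411.3742
MCC = 142828 / 220411.3742 = 0.648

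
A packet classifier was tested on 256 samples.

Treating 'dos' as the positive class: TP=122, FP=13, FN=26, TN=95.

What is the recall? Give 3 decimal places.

0.824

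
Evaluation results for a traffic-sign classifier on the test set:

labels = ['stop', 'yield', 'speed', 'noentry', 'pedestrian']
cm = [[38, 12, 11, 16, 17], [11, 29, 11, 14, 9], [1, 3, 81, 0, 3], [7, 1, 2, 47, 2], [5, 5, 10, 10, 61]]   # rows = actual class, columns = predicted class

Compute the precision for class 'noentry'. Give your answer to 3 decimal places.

0.540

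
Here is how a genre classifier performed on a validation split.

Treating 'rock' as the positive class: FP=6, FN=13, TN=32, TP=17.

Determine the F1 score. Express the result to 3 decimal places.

Precision = TP/(TP+FP) = 17/23 = 0.7391
Recall = TP/(TP+FN) = 17/30 = 0.5667
F1 = 2·TP/(2·TP+FP+FN) = 34/53 = 0.642

0.642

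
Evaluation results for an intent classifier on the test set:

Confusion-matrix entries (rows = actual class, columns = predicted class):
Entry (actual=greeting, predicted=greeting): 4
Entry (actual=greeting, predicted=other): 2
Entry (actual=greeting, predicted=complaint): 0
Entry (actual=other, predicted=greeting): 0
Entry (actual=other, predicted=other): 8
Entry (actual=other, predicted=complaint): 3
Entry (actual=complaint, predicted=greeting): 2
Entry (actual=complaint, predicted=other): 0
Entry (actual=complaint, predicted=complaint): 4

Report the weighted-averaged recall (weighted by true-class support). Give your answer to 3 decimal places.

0.696

Per-class recall (TP/(TP+FN)):
  greeting: TP=4, FN=2+0=2 → 4/6 = 0.6667
  other: TP=8, FN=0+3=3 → 8/11 = 0.7273
  complaint: TP=4, FN=2+0=2 → 4/6 = 0.6667
Weighted-recall = Σ (supportᵢ/N)·recallᵢ with N=23: (6/23)·0.6667 + (11/23)·0.7273 + (6/23)·0.6667 = 0.696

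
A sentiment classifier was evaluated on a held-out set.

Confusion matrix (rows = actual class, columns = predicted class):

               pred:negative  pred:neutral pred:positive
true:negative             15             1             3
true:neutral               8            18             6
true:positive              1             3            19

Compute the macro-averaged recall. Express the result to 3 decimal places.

0.726

Per-class recall (TP/(TP+FN)):
  negative: TP=15, FN=1+3=4 → 15/19 = 0.7895
  neutral: TP=18, FN=8+6=14 → 18/32 = 0.5625
  positive: TP=19, FN=1+3=4 → 19/23 = 0.8261
Macro-recall = mean = (0.7895 + 0.5625 + 0.8261) / 3 = 0.726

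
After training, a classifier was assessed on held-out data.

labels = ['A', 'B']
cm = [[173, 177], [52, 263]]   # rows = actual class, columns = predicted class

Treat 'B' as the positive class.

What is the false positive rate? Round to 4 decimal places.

FPR = FP/(FP+TN) = 177/(177+173) = 0.5057

0.5057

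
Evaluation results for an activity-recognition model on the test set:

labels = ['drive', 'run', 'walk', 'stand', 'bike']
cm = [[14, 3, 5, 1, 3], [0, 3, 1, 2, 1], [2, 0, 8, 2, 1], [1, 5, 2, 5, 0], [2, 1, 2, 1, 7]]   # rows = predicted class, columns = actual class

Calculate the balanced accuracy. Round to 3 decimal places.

0.494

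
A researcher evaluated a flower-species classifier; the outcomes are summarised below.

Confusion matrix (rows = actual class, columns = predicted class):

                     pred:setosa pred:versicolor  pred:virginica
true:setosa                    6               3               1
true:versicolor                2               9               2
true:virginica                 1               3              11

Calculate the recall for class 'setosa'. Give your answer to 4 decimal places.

0.6000

Take TP from the diagonal, FP from the rest of the 'setosa' prediction marginal, FN from the rest of the 'setosa' actual marginal.
recall = TP/(TP+FN).
setosa: TP=6, FN=3+1=4 → 6/10 = 0.60000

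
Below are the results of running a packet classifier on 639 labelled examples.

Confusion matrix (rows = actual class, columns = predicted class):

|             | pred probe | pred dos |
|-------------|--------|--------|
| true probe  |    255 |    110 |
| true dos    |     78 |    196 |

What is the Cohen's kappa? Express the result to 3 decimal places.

Observed agreement pₒ = trace/N = 451/639 = 0.7058
Expected agreement pₑ = Σ (rowᵢ·colᵢ)/N² = (365·333 + 274·306)/639² = 0.5030
κ = (pₒ − pₑ)/(1 − pₑ) = (0.7058 − 0.5030)/(1 − 0.5030) = 0.408

0.408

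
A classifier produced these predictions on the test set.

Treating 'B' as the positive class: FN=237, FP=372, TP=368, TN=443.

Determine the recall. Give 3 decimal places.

Recall = TP/(TP+FN) = 368/(368+237) = 368/605 = 0.608

0.608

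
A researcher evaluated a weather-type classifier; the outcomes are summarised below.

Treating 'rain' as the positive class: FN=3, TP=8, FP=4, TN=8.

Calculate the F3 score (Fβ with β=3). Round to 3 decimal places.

Fβ = (1+β²)·TP / ((1+β²)·TP + β²·FN + FP), with β²=9
= 10·8 / (10·8 + 9·3 + 4) = 0.721

0.721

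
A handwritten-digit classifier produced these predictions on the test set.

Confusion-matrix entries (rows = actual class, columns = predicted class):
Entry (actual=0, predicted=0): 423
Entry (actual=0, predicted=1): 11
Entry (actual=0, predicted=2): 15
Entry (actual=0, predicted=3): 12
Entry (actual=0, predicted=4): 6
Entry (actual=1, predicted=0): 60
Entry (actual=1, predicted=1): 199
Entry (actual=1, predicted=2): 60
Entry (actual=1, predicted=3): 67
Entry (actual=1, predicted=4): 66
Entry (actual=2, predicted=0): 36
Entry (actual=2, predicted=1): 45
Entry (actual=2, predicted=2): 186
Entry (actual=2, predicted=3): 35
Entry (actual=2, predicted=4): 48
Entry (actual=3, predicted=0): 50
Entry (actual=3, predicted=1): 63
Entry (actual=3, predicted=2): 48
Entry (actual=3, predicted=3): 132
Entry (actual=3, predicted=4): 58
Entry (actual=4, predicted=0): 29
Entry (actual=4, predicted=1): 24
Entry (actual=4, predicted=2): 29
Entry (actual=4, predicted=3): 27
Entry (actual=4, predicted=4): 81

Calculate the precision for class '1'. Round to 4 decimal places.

0.5819

One-vs-rest for '1': TP = diagonal; FP = other classes predicted '1'; FN = '1' predicted as other.
precision = TP/(TP+FP).
1: TP=199, FP=11+45+63+24=143 → 199/342 = 0.58187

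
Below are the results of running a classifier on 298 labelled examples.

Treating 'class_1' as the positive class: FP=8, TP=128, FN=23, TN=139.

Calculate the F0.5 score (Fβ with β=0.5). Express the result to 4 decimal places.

0.9209

Fβ = (1+β²)·TP / ((1+β²)·TP + β²·FN + FP), with β²=1/4
= 1.25·128 / (1.25·128 + 0.25·23 + 8) = 0.9209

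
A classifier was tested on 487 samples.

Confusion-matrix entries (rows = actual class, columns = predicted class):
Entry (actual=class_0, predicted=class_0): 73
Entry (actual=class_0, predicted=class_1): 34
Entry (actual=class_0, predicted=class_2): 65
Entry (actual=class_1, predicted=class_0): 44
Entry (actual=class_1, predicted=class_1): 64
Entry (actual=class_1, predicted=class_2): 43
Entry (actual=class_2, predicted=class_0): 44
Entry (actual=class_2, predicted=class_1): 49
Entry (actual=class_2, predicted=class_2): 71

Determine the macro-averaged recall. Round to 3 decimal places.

Per-class recall (TP/(TP+FN)):
  class_0: TP=73, FN=34+65=99 → 73/172 = 0.4244
  class_1: TP=64, FN=44+43=87 → 64/151 = 0.4238
  class_2: TP=71, FN=44+49=93 → 71/164 = 0.4329
Macro-recall = mean = (0.4244 + 0.4238 + 0.4329) / 3 = 0.427

0.427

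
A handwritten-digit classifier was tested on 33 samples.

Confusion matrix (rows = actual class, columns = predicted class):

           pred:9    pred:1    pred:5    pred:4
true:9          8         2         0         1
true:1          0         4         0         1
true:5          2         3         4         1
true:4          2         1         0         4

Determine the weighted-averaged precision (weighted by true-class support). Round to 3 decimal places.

Per-class precision (TP/(TP+FP)):
  9: TP=8, FP=0+2+2=4 → 8/12 = 0.6667
  1: TP=4, FP=2+3+1=6 → 4/10 = 0.4000
  5: TP=4, FP=0+0+0=0 → 4/4 = 1.0000
  4: TP=4, FP=1+1+1=3 → 4/7 = 0.5714
Weighted-precision = Σ (supportᵢ/N)·precisionᵢ with N=33: (11/33)·0.6667 + (5/33)·0.4000 + (10/33)·1.0000 + (7/33)·0.5714 = 0.707

0.707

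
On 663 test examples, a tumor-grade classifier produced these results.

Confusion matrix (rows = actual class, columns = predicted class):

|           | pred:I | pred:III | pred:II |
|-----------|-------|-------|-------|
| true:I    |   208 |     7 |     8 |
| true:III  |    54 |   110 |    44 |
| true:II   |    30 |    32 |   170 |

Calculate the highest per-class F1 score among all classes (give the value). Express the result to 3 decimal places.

0.808

Per-class F1 score (2·TP/(2·TP+FP+FN)):
  I: TP=208, FP=54+30=84, FN=7+8=15 → 416/515 = 0.8078
  III: TP=110, FP=7+32=39, FN=54+44=98 → 220/357 = 0.6162
  II: TP=170, FP=8+44=52, FN=30+32=62 → 340/454 = 0.7489
Highest is class 'I' with F1 score = 0.808.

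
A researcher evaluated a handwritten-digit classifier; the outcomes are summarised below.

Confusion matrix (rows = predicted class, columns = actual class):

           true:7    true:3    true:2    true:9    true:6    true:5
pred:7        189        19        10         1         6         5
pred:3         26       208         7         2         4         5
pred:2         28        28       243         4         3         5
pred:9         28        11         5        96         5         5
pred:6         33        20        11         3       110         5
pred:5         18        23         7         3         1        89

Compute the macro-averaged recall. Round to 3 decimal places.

0.772

Per-class recall (TP/(TP+FN)):
  7: TP=189, FN=26+28+28+33+18=133 → 189/322 = 0.5870
  3: TP=208, FN=19+28+11+20+23=101 → 208/309 = 0.6731
  2: TP=243, FN=10+7+5+11+7=40 → 243/283 = 0.8587
  9: TP=96, FN=1+2+4+3+3=13 → 96/109 = 0.8807
  6: TP=110, FN=6+4+3+5+1=19 → 110/129 = 0.8527
  5: TP=89, FN=5+5+5+5+5=25 → 89/114 = 0.7807
Macro-recall = mean = (0.5870 + 0.6731 + 0.8587 + 0.8807 + 0.8527 + 0.7807) / 6 = 0.772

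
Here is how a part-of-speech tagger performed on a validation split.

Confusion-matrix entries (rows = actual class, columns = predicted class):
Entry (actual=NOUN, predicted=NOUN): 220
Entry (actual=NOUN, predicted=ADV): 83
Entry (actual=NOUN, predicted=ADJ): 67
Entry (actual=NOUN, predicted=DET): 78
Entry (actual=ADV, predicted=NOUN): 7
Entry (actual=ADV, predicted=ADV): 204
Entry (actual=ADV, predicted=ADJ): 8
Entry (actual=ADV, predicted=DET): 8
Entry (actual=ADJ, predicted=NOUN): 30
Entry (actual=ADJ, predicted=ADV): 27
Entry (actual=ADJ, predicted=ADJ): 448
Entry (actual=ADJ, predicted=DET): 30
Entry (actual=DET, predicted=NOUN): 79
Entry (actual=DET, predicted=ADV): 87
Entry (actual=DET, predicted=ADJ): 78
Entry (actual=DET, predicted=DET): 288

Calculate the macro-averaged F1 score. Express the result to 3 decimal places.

0.654

Per-class F1 score (2·TP/(2·TP+FP+FN)):
  NOUN: TP=220, FP=7+30+79=116, FN=83+67+78=228 → 440/784 = 0.5612
  ADV: TP=204, FP=83+27+87=197, FN=7+8+8=23 → 408/628 = 0.6497
  ADJ: TP=448, FP=67+8+78=153, FN=30+27+30=87 → 896/1136 = 0.7887
  DET: TP=288, FP=78+8+30=116, FN=79+87+78=244 → 576/936 = 0.6154
Macro-F1 score = mean = (0.5612 + 0.6497 + 0.7887 + 0.6154) / 4 = 0.654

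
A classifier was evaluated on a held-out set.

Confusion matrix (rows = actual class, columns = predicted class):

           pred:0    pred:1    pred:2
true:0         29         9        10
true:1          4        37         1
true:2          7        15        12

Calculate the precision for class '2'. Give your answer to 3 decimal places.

Take TP from the diagonal, FP from the rest of the '2' prediction marginal, FN from the rest of the '2' actual marginal.
precision = TP/(TP+FP).
2: TP=12, FP=10+1=11 → 12/23 = 0.5217

0.522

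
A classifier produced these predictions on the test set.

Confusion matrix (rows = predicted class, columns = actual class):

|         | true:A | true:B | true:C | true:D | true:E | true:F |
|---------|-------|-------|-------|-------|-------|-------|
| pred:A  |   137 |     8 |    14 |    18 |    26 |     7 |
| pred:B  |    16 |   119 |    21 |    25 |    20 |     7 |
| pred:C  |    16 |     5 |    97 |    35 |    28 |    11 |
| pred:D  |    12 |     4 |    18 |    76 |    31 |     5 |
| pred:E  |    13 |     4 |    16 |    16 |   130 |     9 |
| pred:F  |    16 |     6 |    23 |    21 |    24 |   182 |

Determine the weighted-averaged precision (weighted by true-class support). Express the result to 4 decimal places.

Per-class precision (TP/(TP+FP)):
  A: TP=137, FP=8+14+18+26+7=73 → 137/210 = 0.65238
  B: TP=119, FP=16+21+25+20+7=89 → 119/208 = 0.57212
  C: TP=97, FP=16+5+35+28+11=95 → 97/192 = 0.50521
  D: TP=76, FP=12+4+18+31+5=70 → 76/146 = 0.52055
  E: TP=130, FP=13+4+16+16+9=58 → 130/188 = 0.69149
  F: TP=182, FP=16+6+23+21+24=90 → 182/272 = 0.66912
Weighted-precision = Σ (supportᵢ/N)·precisionᵢ with N=1216: (210/1216)·0.65238 + (146/1216)·0.57212 + (189/1216)·0.50521 + (191/1216)·0.52055 + (259/1216)·0.69149 + (221/1216)·0.66912 = 0.6105

0.6105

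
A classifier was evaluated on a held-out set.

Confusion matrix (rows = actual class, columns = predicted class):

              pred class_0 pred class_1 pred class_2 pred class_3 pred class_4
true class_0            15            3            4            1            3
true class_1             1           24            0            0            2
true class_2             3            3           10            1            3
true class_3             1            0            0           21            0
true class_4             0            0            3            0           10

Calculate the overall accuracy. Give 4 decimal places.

0.7407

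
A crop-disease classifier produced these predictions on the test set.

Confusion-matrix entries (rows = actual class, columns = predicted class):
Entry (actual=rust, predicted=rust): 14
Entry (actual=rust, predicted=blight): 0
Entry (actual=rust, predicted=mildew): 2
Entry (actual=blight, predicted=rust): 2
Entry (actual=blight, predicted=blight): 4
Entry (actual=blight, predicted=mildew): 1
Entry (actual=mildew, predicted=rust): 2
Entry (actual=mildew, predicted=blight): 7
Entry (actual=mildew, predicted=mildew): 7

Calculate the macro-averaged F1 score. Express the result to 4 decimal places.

0.6021

Per-class F1 score (2·TP/(2·TP+FP+FN)):
  rust: TP=14, FP=2+2=4, FN=0+2=2 → 28/34 = 0.82353
  blight: TP=4, FP=0+7=7, FN=2+1=3 → 8/18 = 0.44444
  mildew: TP=7, FP=2+1=3, FN=2+7=9 → 14/26 = 0.53846
Macro-F1 score = mean = (0.82353 + 0.44444 + 0.53846) / 3 = 0.6021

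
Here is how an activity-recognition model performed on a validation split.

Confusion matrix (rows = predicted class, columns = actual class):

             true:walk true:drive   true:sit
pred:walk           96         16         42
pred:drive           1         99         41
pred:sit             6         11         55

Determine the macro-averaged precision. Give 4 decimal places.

Per-class precision (TP/(TP+FP)):
  walk: TP=96, FP=16+42=58 → 96/154 = 0.62338
  drive: TP=99, FP=1+41=42 → 99/141 = 0.70213
  sit: TP=55, FP=6+11=17 → 55/72 = 0.76389
Macro-precision = mean = (0.62338 + 0.70213 + 0.76389) / 3 = 0.6965

0.6965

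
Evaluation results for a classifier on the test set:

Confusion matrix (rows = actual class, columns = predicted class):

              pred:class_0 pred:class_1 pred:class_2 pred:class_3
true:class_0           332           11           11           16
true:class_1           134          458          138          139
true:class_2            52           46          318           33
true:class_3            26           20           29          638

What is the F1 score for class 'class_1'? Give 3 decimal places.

0.652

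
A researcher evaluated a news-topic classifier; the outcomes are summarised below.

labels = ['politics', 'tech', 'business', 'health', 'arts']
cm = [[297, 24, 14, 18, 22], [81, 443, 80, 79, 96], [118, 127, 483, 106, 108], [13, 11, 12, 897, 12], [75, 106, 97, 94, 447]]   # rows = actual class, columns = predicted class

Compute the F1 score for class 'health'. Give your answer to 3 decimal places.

0.839

One-vs-rest for 'health': TP = diagonal; FP = other classes predicted 'health'; FN = 'health' predicted as other.
F1 score = 2·TP/(2·TP+FP+FN).
health: TP=897, FP=18+79+106+94=297, FN=13+11+12+12=48 → 1794/2139 = 0.8387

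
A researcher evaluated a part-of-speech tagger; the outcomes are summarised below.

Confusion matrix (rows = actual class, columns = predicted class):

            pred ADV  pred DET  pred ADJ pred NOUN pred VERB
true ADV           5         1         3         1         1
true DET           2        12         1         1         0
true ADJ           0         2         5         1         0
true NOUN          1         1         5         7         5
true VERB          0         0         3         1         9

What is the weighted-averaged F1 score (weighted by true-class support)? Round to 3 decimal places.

Per-class F1 score (2·TP/(2·TP+FP+FN)):
  ADV: TP=5, FP=2+0+1+0=3, FN=1+3+1+1=6 → 10/19 = 0.5263
  DET: TP=12, FP=1+2+1+0=4, FN=2+1+1+0=4 → 24/32 = 0.7500
  ADJ: TP=5, FP=3+1+5+3=12, FN=0+2+1+0=3 → 10/25 = 0.4000
  NOUN: TP=7, FP=1+1+1+1=4, FN=1+1+5+5=12 → 14/30 = 0.4667
  VERB: TP=9, FP=1+0+0+5=6, FN=0+0+3+1=4 → 18/28 = 0.6429
Weighted-F1 score = Σ (supportᵢ/N)·F1 scoreᵢ with N=67: (11/67)·0.5263 + (16/67)·0.7500 + (8/67)·0.4000 + (19/67)·0.4667 + (13/67)·0.6429 = 0.570

0.570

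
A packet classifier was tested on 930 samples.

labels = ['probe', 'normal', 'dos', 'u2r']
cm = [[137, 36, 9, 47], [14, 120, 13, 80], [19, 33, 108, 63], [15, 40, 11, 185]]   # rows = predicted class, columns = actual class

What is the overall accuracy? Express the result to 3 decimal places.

Accuracy = trace / total = (137+120+108+185=550) / 930 = 550/930 = 0.591

0.591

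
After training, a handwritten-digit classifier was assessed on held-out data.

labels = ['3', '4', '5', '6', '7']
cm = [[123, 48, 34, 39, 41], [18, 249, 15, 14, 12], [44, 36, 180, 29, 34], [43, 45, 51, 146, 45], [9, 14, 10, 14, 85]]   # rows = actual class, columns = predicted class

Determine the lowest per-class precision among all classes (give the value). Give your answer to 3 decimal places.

0.392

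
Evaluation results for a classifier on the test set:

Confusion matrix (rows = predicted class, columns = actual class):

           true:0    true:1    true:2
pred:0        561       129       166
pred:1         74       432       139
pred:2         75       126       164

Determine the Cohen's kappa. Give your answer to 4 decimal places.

0.4146

Observed agreement pₒ = trace/N = 1157/1866 = 0.62004
Expected agreement pₑ = Σ (rowᵢ·colᵢ)/N² = (710·856 + 687·645 + 469·365)/1866² = 0.35097
κ = (pₒ − pₑ)/(1 − pₑ) = (0.62004 − 0.35097)/(1 − 0.35097) = 0.4146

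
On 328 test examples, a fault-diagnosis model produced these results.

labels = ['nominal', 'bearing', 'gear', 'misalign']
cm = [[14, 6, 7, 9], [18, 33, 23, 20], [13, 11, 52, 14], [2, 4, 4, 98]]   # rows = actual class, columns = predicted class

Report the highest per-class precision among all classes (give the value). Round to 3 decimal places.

0.695

Per-class precision (TP/(TP+FP)):
  nominal: TP=14, FP=18+13+2=33 → 14/47 = 0.2979
  bearing: TP=33, FP=6+11+4=21 → 33/54 = 0.6111
  gear: TP=52, FP=7+23+4=34 → 52/86 = 0.6047
  misalign: TP=98, FP=9+20+14=43 → 98/141 = 0.6950
Highest is class 'misalign' with precision = 0.695.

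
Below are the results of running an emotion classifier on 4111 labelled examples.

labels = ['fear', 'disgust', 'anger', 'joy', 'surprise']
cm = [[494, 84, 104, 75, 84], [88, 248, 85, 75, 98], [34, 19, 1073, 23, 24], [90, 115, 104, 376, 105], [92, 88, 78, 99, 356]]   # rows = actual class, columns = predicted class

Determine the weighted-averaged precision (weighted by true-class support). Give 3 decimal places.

0.607

Per-class precision (TP/(TP+FP)):
  fear: TP=494, FP=88+34+90+92=304 → 494/798 = 0.6190
  disgust: TP=248, FP=84+19+115+88=306 → 248/554 = 0.4477
  anger: TP=1073, FP=104+85+104+78=371 → 1073/1444 = 0.7431
  joy: TP=376, FP=75+75+23+99=272 → 376/648 = 0.5802
  surprise: TP=356, FP=84+98+24+105=311 → 356/667 = 0.5337
Weighted-precision = Σ (supportᵢ/N)·precisionᵢ with N=4111: (841/4111)·0.6190 + (594/4111)·0.4477 + (1173/4111)·0.7431 + (790/4111)·0.5802 + (713/4111)·0.5337 = 0.607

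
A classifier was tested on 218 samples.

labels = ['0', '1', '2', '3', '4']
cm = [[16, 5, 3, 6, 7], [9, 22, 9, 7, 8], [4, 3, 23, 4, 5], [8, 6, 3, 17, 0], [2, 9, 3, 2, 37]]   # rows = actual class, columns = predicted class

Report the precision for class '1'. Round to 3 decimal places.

0.489

precision = TP/(TP+FP).
1: TP=22, FP=5+3+6+9=23 → 22/45 = 0.4889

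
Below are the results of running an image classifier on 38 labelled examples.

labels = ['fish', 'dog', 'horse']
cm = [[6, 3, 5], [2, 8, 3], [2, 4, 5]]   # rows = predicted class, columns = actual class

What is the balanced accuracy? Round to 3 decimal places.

Balanced accuracy = mean of per-class recall.
  fish: recall = 6/10 = 0.6000
  dog: recall = 8/15 = 0.5333
  horse: recall = 5/13 = 0.3846
Mean = (0.6000 + 0.5333 + 0.3846) / 3 = 0.506

0.506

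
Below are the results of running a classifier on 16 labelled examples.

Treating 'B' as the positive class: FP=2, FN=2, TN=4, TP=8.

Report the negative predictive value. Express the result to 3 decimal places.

0.667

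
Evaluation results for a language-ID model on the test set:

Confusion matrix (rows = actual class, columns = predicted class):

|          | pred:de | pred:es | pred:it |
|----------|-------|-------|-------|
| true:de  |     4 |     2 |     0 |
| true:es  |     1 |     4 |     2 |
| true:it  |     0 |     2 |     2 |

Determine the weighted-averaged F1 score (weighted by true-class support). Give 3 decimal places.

0.594

Per-class F1 score (2·TP/(2·TP+FP+FN)):
  de: TP=4, FP=1+0=1, FN=2+0=2 → 8/11 = 0.7273
  es: TP=4, FP=2+2=4, FN=1+2=3 → 8/15 = 0.5333
  it: TP=2, FP=0+2=2, FN=0+2=2 → 4/8 = 0.5000
Weighted-F1 score = Σ (supportᵢ/N)·F1 scoreᵢ with N=17: (6/17)·0.7273 + (7/17)·0.5333 + (4/17)·0.5000 = 0.594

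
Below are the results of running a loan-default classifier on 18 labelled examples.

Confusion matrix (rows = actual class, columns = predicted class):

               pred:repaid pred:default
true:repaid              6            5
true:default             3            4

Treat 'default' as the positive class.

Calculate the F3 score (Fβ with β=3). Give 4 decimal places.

Fβ = (1+β²)·TP / ((1+β²)·TP + β²·FN + FP), with β²=9
= 10·4 / (10·4 + 9·3 + 5) = 0.5556

0.5556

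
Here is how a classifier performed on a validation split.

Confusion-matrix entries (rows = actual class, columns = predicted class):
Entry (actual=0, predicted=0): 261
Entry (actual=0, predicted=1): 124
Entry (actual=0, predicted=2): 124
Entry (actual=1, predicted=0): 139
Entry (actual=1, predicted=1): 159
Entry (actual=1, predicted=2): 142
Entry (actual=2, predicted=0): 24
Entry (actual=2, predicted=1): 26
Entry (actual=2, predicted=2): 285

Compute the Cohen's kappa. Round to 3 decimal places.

Observed agreement pₒ = trace/N = 705/1284 = 0.5491
Expected agreement pₑ = Σ (rowᵢ·colᵢ)/N² = (509·424 + 440·309 + 335·551)/1284² = 0.3253
κ = (pₒ − pₑ)/(1 − pₑ) = (0.5491 − 0.3253)/(1 − 0.3253) = 0.332

0.332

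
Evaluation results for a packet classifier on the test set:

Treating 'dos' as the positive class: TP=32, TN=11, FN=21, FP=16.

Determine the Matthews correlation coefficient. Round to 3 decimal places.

MCC = (TP·TN − FP·FN) / √((TP+FP)(TP+FN)(TN+FP)(TN+FN))
Numerator = 32·11 − 16·21 = 16
Denominator = √(48·53·27·32) = √2198016 = 1482.5707
MCC = 16 / 1482.5707 = 0.011

0.011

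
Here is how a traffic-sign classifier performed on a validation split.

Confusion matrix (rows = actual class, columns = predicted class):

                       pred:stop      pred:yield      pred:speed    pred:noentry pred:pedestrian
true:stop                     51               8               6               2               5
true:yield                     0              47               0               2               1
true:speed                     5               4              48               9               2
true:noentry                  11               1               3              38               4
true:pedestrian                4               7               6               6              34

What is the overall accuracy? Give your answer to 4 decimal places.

0.7171

Accuracy = trace / total = (51+47+48+38+34=218) / 304 = 218/304 = 0.7171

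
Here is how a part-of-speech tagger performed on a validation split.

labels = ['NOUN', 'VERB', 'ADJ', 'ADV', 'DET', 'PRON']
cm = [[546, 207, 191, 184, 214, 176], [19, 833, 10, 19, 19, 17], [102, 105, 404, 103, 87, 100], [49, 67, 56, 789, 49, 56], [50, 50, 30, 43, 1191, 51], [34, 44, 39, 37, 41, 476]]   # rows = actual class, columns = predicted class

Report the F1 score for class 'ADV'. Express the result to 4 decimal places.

0.7041

Take TP from the diagonal, FP from the rest of the 'ADV' prediction marginal, FN from the rest of the 'ADV' actual marginal.
F1 score = 2·TP/(2·TP+FP+FN).
ADV: TP=789, FP=184+19+103+43+37=386, FN=49+67+56+49+56=277 → 1578/2241 = 0.70415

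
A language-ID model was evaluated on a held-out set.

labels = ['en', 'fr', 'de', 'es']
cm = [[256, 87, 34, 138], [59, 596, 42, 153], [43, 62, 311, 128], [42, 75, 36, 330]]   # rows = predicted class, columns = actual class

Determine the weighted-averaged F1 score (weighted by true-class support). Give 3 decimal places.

0.620

Per-class F1 score (2·TP/(2·TP+FP+FN)):
  en: TP=256, FP=87+34+138=259, FN=59+43+42=144 → 512/915 = 0.5596
  fr: TP=596, FP=59+42+153=254, FN=87+62+75=224 → 1192/1670 = 0.7138
  de: TP=311, FP=43+62+128=233, FN=34+42+36=112 → 622/967 = 0.6432
  es: TP=330, FP=42+75+36=153, FN=138+153+128=419 → 660/1232 = 0.5357
Weighted-F1 score = Σ (supportᵢ/N)·F1 scoreᵢ with N=2392: (400/2392)·0.5596 + (820/2392)·0.7138 + (423/2392)·0.6432 + (749/2392)·0.5357 = 0.620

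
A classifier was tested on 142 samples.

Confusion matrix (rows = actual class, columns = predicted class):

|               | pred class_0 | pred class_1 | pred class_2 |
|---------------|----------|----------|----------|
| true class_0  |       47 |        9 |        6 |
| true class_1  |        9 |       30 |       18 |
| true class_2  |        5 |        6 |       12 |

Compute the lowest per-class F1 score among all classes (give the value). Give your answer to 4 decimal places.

Per-class F1 score (2·TP/(2·TP+FP+FN)):
  class_0: TP=47, FP=9+5=14, FN=9+6=15 → 94/123 = 0.76423
  class_1: TP=30, FP=9+6=15, FN=9+18=27 → 60/102 = 0.58824
  class_2: TP=12, FP=6+18=24, FN=5+6=11 → 24/59 = 0.40678
Lowest is class 'class_2' with F1 score = 0.4068.

0.4068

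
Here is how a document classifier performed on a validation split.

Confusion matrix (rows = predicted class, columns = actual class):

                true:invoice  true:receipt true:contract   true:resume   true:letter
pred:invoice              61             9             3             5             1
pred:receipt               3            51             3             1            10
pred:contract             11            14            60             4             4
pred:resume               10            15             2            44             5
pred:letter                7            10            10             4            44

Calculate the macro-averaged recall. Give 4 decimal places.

Per-class recall (TP/(TP+FN)):
  invoice: TP=61, FN=3+11+10+7=31 → 61/92 = 0.66304
  receipt: TP=51, FN=9+14+15+10=48 → 51/99 = 0.51515
  contract: TP=60, FN=3+3+2+10=18 → 60/78 = 0.76923
  resume: TP=44, FN=5+1+4+4=14 → 44/58 = 0.75862
  letter: TP=44, FN=1+10+4+5=20 → 44/64 = 0.68750
Macro-recall = mean = (0.66304 + 0.51515 + 0.76923 + 0.75862 + 0.68750) / 5 = 0.6787

0.6787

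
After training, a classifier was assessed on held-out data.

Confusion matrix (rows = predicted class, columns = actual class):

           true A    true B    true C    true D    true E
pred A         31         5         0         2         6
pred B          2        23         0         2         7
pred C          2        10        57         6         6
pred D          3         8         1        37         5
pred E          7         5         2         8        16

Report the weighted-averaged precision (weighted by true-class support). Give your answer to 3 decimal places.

0.649

Per-class precision (TP/(TP+FP)):
  A: TP=31, FP=5+0+2+6=13 → 31/44 = 0.7045
  B: TP=23, FP=2+0+2+7=11 → 23/34 = 0.6765
  C: TP=57, FP=2+10+6+6=24 → 57/81 = 0.7037
  D: TP=37, FP=3+8+1+5=17 → 37/54 = 0.6852
  E: TP=16, FP=7+5+2+8=22 → 16/38 = 0.4211
Weighted-precision = Σ (supportᵢ/N)·precisionᵢ with N=251: (45/251)·0.7045 + (51/251)·0.6765 + (60/251)·0.7037 + (55/251)·0.6852 + (40/251)·0.4211 = 0.649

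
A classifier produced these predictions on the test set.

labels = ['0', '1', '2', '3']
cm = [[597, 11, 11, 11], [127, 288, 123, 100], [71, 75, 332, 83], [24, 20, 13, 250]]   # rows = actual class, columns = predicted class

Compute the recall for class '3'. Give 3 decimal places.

0.814

Take TP from the diagonal, FP from the rest of the '3' prediction marginal, FN from the rest of the '3' actual marginal.
recall = TP/(TP+FN).
3: TP=250, FN=24+20+13=57 → 250/307 = 0.8143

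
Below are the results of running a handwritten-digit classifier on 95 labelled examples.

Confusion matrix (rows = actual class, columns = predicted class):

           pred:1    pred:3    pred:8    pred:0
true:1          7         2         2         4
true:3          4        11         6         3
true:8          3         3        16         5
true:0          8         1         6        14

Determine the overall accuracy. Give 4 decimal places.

Accuracy = trace / total = (7+11+16+14=48) / 95 = 48/95 = 0.5053

0.5053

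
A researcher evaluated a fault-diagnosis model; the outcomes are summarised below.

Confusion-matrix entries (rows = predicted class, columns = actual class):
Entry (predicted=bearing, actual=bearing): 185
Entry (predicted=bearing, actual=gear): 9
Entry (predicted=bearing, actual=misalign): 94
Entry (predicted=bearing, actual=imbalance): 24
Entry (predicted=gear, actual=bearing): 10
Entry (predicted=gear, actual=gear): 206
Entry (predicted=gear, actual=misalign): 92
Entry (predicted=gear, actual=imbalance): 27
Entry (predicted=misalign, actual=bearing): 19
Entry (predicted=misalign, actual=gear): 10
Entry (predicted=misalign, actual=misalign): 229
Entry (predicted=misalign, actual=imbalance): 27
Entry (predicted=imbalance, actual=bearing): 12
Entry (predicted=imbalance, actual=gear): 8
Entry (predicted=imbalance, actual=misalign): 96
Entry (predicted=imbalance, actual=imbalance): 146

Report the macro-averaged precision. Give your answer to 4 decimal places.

Per-class precision (TP/(TP+FP)):
  bearing: TP=185, FP=9+94+24=127 → 185/312 = 0.59295
  gear: TP=206, FP=10+92+27=129 → 206/335 = 0.61493
  misalign: TP=229, FP=19+10+27=56 → 229/285 = 0.80351
  imbalance: TP=146, FP=12+8+96=116 → 146/262 = 0.55725
Macro-precision = mean = (0.59295 + 0.61493 + 0.80351 + 0.55725) / 4 = 0.6422

0.6422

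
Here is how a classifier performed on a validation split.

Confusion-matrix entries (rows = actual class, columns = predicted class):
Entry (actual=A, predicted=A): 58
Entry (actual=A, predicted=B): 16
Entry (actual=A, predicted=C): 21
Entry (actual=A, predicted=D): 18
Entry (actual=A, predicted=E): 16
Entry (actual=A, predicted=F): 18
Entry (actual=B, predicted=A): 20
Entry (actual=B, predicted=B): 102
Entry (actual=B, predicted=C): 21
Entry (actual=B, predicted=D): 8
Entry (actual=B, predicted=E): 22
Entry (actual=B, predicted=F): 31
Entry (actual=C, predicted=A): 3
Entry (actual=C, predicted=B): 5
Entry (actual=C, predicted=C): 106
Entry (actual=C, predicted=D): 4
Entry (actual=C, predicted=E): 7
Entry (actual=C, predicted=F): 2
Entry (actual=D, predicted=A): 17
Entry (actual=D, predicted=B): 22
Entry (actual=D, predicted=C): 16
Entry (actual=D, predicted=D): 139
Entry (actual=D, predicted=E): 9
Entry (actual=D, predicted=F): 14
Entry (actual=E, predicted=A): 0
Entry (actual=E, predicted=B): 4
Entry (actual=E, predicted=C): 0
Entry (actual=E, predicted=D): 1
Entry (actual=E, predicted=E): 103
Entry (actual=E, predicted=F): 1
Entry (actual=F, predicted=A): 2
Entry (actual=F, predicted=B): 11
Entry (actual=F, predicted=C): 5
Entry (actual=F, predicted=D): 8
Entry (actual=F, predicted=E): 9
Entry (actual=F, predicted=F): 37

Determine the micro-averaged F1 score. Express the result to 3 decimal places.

0.622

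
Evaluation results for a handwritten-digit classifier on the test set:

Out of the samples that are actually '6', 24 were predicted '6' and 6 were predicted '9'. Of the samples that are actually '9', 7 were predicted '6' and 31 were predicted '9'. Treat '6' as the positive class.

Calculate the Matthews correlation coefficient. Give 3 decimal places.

MCC = (TP·TN − FP·FN) / √((TP+FP)(TP+FN)(TN+FP)(TN+FN))
Numerator = 24·31 − 7·6 = 702
Denominator = √(31·30·38·37) = √1307580 = 1143.4946
MCC = 702 / 1143.4946 = 0.614

0.614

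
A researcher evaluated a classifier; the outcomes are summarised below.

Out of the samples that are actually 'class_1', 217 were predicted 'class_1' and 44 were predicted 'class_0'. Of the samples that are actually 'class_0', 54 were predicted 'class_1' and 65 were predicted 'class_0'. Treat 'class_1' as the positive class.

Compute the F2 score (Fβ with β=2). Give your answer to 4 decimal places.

Fβ = (1+β²)·TP / ((1+β²)·TP + β²·FN + FP), with β²=4
= 5·217 / (5·217 + 4·44 + 54) = 0.8251

0.8251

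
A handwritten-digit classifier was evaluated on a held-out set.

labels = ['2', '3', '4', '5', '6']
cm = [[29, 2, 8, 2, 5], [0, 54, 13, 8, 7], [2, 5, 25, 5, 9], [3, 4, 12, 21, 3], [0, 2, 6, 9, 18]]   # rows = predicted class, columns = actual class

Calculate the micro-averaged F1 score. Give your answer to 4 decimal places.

Micro-averaging pools counts across classes: ΣTP=147, ΣFP=105, ΣFN=105.
Micro-F1 score = 2·TP/(2·TP+FP+FN) on pooled counts = 0.5833 (equals overall accuracy in single-label multiclass).

0.5833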